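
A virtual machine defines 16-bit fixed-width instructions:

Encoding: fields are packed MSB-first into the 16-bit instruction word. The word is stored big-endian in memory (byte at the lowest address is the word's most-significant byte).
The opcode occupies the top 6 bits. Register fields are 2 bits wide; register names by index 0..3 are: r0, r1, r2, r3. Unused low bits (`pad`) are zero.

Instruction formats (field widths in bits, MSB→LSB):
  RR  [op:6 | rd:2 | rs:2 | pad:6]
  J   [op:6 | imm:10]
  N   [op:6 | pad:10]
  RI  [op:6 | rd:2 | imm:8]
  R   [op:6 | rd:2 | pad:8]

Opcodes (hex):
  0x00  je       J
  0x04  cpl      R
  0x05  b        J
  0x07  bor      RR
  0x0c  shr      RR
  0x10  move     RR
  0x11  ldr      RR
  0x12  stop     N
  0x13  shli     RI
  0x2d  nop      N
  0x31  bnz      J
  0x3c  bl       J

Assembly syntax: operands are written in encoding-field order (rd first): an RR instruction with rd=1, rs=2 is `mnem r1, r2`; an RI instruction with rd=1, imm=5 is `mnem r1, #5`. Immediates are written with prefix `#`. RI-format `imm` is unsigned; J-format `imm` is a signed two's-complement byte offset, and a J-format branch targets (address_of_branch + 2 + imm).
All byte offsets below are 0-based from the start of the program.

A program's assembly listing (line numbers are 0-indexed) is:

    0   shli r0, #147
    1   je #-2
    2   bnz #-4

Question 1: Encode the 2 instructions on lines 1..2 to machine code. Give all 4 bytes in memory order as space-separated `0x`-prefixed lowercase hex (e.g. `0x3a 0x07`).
L1: je op=0x0:6|imm=-2:10 ⇒ 0x03fe ⇒ big 03 fe
L2: bnz op=0x31:6|imm=-4:10 ⇒ 0xc7fc ⇒ big c7 fc

0x03 0xfe 0xc7 0xfc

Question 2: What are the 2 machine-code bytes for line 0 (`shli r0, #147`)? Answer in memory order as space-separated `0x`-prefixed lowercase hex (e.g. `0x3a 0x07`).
0x4c 0x93

0. shli fields op=0x13:6|rd=0:2|imm=147:8 → word 4c93h → 4c 93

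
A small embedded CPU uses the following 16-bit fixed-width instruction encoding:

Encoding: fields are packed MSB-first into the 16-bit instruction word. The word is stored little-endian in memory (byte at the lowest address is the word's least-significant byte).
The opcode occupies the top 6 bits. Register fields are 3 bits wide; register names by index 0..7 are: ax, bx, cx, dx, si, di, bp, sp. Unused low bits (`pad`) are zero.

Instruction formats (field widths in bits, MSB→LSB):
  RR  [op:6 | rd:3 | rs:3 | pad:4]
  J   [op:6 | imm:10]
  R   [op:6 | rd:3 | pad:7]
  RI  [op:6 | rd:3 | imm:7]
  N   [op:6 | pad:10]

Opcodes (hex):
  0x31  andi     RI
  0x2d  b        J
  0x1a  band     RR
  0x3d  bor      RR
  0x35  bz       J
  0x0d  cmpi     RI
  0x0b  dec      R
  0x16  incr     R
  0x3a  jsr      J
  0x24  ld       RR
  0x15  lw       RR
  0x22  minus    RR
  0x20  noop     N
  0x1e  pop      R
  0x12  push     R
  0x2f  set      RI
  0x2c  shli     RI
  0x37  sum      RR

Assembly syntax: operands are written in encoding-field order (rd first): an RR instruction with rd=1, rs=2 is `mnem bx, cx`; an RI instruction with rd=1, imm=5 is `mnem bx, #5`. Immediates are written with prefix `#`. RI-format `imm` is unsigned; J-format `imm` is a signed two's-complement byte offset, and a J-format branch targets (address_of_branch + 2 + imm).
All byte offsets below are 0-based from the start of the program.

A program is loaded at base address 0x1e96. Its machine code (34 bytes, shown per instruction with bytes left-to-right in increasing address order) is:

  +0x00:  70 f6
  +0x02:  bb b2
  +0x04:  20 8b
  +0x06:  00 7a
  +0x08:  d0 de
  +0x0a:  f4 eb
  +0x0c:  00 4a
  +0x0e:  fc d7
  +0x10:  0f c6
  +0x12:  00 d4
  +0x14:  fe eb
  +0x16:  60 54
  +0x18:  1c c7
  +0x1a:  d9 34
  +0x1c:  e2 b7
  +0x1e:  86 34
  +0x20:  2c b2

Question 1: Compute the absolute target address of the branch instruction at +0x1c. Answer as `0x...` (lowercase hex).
[1c] e2 b7 → 0xb7e2
  opcode bits[15:10]=0x2d: b/J
  [9:0] imm=994 (s10→-30) = #-30
  target = base 0x1e96 + off 0x1c + 2 + imm -30 = 0x1e96

0x1e96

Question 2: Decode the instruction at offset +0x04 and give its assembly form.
@+04  little-endian(20 8b) = 0x8b20
  op=0x8b20>>10=0x22 ⇒ minus (RR)
  [9:7] rd=6 = bp
  [6:4] rs=2 = cx

minus bp, cx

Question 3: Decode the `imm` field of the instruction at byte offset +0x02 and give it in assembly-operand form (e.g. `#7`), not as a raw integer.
#59

[02] bb b2 → 0xb2bb
  top 6b → 0x2c → shli [RI]
  rd: (w>>7)&0x7=0x5 → di
  imm: (w>>0)&0x7f=0x3b → #59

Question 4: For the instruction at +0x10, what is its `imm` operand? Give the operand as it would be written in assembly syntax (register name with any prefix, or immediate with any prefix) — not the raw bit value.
[10] 0f c6 → 0xc60f
  opcode bits[15:10]=0x31: andi/RI
  rd@[9:7]=0x4 ⇒ si
  imm@[6:0]=0xf ⇒ #15

#15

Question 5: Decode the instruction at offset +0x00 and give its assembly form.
[00] 70 f6 → 0xf670
  opcode bits[15:10]=0x3d: bor/RR
  rd@[9:7]=0x4 ⇒ si
  rs@[6:4]=0x7 ⇒ sp

bor si, sp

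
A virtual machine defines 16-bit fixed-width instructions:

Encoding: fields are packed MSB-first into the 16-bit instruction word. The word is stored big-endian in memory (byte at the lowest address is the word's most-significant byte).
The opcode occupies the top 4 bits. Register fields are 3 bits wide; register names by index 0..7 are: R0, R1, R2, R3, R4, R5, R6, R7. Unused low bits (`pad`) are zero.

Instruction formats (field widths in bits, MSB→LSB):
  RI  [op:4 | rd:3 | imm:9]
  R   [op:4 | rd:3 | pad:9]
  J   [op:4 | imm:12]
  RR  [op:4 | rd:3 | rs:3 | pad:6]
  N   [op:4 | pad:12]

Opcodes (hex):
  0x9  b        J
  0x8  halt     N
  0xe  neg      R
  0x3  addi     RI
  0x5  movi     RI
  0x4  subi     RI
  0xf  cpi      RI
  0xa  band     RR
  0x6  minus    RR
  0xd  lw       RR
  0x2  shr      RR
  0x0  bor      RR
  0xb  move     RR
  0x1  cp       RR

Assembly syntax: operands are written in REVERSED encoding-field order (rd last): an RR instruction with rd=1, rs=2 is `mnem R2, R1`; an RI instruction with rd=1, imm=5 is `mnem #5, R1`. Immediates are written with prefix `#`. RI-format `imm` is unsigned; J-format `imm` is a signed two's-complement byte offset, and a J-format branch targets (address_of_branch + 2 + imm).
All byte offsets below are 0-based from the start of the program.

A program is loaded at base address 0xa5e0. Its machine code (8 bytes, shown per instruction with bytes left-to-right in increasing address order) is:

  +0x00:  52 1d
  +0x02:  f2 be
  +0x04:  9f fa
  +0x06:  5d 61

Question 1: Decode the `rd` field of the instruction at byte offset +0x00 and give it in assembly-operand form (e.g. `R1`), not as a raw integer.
R1

[00] 52 1d → 0x521d
  top 4b → 0x5 → movi [RI]
  [11:9] rd=1 = R1
  [8:0] imm=29 = #29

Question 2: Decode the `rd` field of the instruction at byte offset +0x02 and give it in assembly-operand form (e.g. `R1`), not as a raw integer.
R1

off 0x02: read f2 be as big → 0xf2be
  opcode bits[15:12]=0xf: cpi/RI
  [11:9] rd=1 = R1
  [8:0] imm=190 = #190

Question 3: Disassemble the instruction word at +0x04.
+0x04: 9f fa ⇒ word 0x9ffa (big)
  top 4b → 0x9 → b [J]
  imm: (w>>0)&0xfff=0xffa (s12→-6) → #-6

b #-6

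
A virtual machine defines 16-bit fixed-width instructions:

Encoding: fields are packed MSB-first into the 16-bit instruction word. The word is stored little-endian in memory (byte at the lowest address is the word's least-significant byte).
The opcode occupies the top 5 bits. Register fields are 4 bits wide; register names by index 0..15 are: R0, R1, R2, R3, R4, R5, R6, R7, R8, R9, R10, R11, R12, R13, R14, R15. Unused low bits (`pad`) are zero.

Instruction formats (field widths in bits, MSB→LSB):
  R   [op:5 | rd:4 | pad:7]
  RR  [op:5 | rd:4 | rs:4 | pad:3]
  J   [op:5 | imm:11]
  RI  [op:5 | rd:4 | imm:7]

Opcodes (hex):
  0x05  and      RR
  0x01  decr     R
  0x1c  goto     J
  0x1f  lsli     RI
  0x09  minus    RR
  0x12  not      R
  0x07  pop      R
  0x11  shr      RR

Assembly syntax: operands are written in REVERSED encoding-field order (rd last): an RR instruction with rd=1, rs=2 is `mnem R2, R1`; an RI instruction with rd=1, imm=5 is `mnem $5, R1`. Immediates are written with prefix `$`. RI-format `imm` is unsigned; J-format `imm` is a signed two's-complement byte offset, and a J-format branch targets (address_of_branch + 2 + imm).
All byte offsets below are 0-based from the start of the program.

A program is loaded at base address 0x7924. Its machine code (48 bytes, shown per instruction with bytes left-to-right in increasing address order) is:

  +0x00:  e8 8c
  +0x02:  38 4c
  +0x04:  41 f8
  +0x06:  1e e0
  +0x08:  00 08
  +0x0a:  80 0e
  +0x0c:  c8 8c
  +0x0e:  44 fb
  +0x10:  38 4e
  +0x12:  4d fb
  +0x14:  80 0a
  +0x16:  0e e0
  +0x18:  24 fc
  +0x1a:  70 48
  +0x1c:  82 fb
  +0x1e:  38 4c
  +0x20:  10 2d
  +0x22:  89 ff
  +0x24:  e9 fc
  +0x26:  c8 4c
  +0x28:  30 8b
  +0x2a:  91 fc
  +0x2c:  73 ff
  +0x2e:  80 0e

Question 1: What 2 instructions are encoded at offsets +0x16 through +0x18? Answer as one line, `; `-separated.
goto $14; lsli $36, R8

@+16  little-endian(0e e0) = 0xe00e
  top 5b → 0x1c → goto [J]
  imm@[10:0]=0xe ⇒ $14
@+18  little-endian(24 fc) = 0xfc24
  top 5b → 0x1f → lsli [RI]
  rd@[10:7]=0x8 ⇒ R8
  imm@[6:0]=0x24 ⇒ $36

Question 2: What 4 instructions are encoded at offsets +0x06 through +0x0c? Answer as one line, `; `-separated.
goto $30; decr R0; decr R13; shr R9, R9

[06] 1e e0 → 0xe01e
  op=0xe01e>>11=0x1c ⇒ goto (J)
  imm: (w>>0)&0x7ff=0x1e → $30
[08] 00 08 → 0x0800
  op=0x0800>>11=0x1 ⇒ decr (R)
  rd: (w>>7)&0xf=0x0 → R0
[0a] 80 0e → 0x0e80
  op=0x0e80>>11=0x1 ⇒ decr (R)
  rd: (w>>7)&0xf=0xd → R13
[0c] c8 8c → 0x8cc8
  op=0x8cc8>>11=0x11 ⇒ shr (RR)
  rd: (w>>7)&0xf=0x9 → R9
  rs: (w>>3)&0xf=0x9 → R9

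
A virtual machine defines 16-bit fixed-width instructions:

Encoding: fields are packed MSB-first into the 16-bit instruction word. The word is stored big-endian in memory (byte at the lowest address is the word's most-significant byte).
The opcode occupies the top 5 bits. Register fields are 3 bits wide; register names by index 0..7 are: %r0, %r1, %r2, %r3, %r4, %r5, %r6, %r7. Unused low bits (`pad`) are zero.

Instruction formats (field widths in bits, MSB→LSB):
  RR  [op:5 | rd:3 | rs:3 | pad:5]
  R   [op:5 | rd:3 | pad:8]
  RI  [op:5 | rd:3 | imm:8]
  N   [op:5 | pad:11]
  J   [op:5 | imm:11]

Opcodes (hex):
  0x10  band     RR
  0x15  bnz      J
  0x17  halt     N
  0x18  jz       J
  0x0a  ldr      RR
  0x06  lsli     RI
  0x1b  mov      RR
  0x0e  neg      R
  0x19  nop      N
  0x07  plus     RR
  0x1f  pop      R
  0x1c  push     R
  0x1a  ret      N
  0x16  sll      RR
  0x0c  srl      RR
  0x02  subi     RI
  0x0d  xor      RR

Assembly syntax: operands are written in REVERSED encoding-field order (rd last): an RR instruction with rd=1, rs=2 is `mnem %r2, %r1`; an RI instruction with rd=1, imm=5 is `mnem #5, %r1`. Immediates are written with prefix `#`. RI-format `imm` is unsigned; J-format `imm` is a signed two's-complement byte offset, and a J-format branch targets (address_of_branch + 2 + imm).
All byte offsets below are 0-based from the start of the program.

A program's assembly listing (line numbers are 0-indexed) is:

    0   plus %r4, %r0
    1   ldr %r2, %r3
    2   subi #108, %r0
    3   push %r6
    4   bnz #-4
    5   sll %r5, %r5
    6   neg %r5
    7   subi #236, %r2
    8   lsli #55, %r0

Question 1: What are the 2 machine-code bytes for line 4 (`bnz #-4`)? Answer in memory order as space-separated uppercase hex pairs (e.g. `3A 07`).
4. bnz fields op=0x15:5|imm=-4:11 → word affch → af fc

AF FC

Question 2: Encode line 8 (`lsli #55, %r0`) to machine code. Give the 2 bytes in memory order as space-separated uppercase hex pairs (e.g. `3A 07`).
30 37

8. lsli fields op=0x6:5|rd=0:3|imm=55:8 → word 3037h → 30 37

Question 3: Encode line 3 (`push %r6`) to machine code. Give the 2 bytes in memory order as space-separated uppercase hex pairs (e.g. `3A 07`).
L3: push op=0x1c:5|rd=6:3|pad=0:8 ⇒ 0xe600 ⇒ big e6 00

E6 00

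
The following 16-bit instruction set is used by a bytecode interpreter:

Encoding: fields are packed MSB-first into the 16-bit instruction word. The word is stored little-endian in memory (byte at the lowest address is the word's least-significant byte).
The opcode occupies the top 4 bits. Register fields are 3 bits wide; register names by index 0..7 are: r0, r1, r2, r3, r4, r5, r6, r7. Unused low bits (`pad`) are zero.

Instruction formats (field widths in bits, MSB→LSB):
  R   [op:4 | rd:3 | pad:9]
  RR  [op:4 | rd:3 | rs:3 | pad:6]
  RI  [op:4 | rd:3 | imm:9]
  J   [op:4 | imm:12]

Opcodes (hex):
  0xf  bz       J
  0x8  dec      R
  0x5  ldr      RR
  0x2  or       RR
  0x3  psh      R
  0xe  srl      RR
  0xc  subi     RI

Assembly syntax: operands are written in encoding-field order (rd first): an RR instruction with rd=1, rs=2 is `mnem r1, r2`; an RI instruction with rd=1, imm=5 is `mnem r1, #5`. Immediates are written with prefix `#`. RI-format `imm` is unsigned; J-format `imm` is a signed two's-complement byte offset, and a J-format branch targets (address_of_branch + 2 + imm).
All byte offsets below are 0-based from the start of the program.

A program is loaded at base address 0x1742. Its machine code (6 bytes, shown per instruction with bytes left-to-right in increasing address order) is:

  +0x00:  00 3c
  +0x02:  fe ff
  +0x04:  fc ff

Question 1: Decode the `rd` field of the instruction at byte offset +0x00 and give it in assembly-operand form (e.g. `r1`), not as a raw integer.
r6

off 0x00: read 00 3c as little → 0x3c00
  op=0x3c00>>12=0x3 ⇒ psh (R)
  rd: (w>>9)&0x7=0x6 → r6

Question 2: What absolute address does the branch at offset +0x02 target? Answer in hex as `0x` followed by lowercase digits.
0x1744

@+02  little-endian(fe ff) = 0xfffe
  top 4b → 0xf → bz [J]
  [11:0] imm=4094 (s12→-2) = #-2
  target = base 0x1742 + off 0x02 + 2 + imm -2 = 0x1744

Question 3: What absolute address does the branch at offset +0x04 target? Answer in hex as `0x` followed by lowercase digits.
0x1744

[04] fc ff → 0xfffc
  top 4b → 0xf → bz [J]
  imm@[11:0]=0xffc (s12→-4) ⇒ #-4
  target = base 0x1742 + off 0x04 + 2 + imm -4 = 0x1744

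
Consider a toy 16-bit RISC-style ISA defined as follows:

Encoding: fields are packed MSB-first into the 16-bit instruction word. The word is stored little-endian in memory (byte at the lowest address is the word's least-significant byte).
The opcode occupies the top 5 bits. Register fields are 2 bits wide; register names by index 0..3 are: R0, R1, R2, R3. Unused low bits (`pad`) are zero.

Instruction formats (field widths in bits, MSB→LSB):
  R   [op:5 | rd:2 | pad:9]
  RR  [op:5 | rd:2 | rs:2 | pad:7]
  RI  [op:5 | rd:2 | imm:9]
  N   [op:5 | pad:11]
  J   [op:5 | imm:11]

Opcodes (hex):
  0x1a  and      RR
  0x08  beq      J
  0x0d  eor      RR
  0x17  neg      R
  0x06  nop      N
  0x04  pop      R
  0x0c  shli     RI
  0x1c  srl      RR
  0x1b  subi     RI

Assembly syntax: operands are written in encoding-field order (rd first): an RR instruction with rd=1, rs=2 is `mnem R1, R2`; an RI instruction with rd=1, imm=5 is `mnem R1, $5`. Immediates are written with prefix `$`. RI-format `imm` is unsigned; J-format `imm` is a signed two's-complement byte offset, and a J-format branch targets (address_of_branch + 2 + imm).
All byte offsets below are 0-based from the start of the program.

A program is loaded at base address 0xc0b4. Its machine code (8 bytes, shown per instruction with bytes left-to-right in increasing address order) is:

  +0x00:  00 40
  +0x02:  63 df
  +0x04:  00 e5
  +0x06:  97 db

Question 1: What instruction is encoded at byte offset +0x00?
beq $0

+0x00: 00 40 ⇒ word 0x4000 (little)
  top 5b → 0x8 → beq [J]
  imm@[10:0]=0x0 ⇒ $0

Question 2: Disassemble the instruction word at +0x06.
+0x06: 97 db ⇒ word 0xdb97 (little)
  top 5b → 0x1b → subi [RI]
  rd@[10:9]=0x1 ⇒ R1
  imm@[8:0]=0x197 ⇒ $407

subi R1, $407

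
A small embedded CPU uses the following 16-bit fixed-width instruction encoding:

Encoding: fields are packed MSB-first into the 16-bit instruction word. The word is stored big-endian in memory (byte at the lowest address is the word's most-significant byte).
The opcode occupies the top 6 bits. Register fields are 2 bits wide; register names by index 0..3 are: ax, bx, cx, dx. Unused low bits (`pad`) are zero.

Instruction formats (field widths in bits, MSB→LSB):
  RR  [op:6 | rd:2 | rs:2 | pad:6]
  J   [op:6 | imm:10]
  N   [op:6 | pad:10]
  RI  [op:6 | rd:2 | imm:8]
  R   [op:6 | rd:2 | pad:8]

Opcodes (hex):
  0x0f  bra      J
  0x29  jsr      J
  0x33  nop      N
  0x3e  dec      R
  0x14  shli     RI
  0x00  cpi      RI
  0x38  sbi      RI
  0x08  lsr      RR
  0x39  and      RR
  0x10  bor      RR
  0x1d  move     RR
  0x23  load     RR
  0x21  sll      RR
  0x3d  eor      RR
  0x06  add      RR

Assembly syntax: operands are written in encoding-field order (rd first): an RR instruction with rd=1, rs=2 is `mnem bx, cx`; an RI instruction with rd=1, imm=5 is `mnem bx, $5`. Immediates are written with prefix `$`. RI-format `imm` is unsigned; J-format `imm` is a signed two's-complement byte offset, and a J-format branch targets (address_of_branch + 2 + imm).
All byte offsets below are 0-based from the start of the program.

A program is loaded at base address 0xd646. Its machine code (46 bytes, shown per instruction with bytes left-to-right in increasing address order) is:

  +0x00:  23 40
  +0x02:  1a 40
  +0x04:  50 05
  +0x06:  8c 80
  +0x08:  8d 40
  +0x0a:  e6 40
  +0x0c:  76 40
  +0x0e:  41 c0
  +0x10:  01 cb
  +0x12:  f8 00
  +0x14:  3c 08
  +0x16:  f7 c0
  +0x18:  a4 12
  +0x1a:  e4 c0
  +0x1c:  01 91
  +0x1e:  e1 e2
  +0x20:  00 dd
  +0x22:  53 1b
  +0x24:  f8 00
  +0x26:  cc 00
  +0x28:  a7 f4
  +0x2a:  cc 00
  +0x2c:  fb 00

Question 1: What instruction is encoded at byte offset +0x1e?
+0x1e: e1 e2 ⇒ word 0xe1e2 (big)
  opcode bits[15:10]=0x38: sbi/RI
  rd@[9:8]=0x1 ⇒ bx
  imm@[7:0]=0xe2 ⇒ $226

sbi bx, $226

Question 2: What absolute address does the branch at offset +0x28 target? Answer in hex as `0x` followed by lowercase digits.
0xd664

+0x28: a7 f4 ⇒ word 0xa7f4 (big)
  top 6b → 0x29 → jsr [J]
  imm@[9:0]=0x3f4 (s10→-12) ⇒ $-12
  target = base 0xd646 + off 0x28 + 2 + imm -12 = 0xd664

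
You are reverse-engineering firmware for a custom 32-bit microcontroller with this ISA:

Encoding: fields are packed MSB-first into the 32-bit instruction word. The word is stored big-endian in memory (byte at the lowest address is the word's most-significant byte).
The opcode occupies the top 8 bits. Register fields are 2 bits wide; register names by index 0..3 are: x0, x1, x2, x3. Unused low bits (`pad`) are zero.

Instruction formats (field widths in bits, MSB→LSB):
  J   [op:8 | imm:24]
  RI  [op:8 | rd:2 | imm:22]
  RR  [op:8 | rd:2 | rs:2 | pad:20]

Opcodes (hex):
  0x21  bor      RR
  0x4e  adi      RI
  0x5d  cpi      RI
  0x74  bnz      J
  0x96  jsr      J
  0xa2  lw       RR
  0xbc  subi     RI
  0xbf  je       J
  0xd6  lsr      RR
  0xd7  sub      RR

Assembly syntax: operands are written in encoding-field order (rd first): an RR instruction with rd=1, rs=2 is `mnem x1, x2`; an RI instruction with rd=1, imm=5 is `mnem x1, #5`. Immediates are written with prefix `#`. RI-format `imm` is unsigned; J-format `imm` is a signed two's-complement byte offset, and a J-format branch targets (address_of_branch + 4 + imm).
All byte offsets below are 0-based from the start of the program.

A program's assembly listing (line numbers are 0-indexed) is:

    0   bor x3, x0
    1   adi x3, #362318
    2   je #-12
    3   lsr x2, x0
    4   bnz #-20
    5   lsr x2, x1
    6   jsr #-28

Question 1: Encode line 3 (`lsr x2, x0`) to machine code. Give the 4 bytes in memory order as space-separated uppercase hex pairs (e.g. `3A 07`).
3. lsr fields op=0xd6:8|rd=2:2|rs=0:2|pad=0:20 → word d6800000h → d6 80 00 00

D6 80 00 00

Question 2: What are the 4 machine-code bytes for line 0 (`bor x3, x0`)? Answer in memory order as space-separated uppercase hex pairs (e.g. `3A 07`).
21 C0 00 00

0. bor fields op=0x21:8|rd=3:2|rs=0:2|pad=0:20 → word 21c00000h → 21 c0 00 00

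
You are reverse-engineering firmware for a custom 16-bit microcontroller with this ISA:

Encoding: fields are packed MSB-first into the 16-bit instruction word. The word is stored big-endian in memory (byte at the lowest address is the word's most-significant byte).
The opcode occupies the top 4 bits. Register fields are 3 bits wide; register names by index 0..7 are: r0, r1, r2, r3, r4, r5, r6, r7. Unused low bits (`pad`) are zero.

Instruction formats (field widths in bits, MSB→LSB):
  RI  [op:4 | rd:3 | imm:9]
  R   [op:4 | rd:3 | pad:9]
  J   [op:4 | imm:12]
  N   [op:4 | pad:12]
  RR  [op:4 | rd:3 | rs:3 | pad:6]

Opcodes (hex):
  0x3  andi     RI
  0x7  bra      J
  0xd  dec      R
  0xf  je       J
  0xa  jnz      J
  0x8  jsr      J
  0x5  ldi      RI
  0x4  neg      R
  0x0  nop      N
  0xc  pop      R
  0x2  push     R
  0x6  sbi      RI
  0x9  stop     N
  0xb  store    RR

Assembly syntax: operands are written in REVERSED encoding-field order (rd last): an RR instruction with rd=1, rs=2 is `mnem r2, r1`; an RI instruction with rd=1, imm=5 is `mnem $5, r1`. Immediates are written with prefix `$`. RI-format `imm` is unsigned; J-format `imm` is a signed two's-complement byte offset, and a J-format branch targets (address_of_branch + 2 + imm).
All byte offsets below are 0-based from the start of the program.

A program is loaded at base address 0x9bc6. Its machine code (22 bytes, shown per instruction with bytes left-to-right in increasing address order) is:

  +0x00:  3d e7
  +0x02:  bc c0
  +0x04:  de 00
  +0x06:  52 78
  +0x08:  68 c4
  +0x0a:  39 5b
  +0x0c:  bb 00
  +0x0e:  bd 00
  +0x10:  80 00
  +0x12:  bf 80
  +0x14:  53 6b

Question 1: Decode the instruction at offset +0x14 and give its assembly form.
off 0x14: read 53 6b as big → 0x536b
  top 4b → 0x5 → ldi [RI]
  rd@[11:9]=0x1 ⇒ r1
  imm@[8:0]=0x16b ⇒ $363

ldi $363, r1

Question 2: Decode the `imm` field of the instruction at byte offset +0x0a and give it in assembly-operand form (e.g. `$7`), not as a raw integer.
off 0x0a: read 39 5b as big → 0x395b
  top 4b → 0x3 → andi [RI]
  rd: (w>>9)&0x7=0x4 → r4
  imm: (w>>0)&0x1ff=0x15b → $347

$347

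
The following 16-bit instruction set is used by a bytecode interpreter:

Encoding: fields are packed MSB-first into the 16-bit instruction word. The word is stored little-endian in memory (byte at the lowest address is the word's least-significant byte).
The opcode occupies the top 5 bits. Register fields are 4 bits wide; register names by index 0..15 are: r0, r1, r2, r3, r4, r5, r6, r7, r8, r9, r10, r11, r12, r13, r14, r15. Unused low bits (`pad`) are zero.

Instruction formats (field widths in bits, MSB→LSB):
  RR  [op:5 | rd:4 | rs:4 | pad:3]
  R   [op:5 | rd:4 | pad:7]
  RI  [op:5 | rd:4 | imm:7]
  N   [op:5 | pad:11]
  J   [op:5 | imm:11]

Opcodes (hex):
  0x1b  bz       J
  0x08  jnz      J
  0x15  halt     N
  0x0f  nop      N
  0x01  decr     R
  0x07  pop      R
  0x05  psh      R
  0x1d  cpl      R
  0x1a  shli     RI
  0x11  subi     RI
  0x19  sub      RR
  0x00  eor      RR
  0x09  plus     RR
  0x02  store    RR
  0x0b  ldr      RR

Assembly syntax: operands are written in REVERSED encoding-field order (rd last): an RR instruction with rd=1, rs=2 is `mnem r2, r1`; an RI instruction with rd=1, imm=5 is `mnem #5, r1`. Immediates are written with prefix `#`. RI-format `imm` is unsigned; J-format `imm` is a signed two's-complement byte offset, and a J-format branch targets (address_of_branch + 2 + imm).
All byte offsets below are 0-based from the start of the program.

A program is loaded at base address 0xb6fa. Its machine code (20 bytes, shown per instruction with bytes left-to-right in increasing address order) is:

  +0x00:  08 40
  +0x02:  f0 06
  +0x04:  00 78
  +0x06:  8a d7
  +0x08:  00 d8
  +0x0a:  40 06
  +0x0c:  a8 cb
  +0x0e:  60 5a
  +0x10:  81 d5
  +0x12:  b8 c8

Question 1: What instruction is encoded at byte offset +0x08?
bz #0

@+08  little-endian(00 d8) = 0xd800
  opcode bits[15:11]=0x1b: bz/J
  [10:0] imm=0 = #0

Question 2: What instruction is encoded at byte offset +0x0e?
@+0e  little-endian(60 5a) = 0x5a60
  op=0x5a60>>11=0xb ⇒ ldr (RR)
  rd: (w>>7)&0xf=0x4 → r4
  rs: (w>>3)&0xf=0xc → r12

ldr r12, r4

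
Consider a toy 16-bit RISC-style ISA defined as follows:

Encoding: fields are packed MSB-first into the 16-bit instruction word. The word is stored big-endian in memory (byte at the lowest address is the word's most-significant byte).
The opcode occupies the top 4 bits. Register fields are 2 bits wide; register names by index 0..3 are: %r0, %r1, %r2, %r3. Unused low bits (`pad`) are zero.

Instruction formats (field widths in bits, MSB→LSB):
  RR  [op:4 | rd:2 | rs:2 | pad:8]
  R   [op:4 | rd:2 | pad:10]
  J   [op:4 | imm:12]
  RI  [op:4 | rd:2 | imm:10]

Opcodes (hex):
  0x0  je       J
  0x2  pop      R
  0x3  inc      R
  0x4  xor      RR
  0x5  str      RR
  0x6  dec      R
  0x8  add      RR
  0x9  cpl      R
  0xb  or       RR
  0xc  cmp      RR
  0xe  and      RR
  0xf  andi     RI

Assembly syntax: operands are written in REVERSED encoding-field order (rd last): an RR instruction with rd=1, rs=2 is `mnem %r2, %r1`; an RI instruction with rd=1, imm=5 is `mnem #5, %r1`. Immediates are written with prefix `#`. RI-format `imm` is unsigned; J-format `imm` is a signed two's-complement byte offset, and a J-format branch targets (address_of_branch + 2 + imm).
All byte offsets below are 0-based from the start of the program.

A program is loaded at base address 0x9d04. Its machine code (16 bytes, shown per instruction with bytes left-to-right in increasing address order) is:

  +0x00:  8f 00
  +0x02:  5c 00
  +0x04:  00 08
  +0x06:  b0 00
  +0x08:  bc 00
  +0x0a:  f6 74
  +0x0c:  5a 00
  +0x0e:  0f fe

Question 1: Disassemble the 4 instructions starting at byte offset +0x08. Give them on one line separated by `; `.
or %r0, %r3; andi #628, %r1; str %r2, %r2; je #-2

off 0x08: read bc 00 as big → 0xbc00
  op=0xbc00>>12=0xb ⇒ or (RR)
  [11:10] rd=3 = %r3
  [9:8] rs=0 = %r0
off 0x0a: read f6 74 as big → 0xf674
  op=0xf674>>12=0xf ⇒ andi (RI)
  [11:10] rd=1 = %r1
  [9:0] imm=628 = #628
off 0x0c: read 5a 00 as big → 0x5a00
  op=0x5a00>>12=0x5 ⇒ str (RR)
  [11:10] rd=2 = %r2
  [9:8] rs=2 = %r2
off 0x0e: read 0f fe as big → 0x0ffe
  op=0x0ffe>>12=0x0 ⇒ je (J)
  [11:0] imm=4094 (s12→-2) = #-2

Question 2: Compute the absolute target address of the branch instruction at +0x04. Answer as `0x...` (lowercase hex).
0x9d12

@+04  big-endian(00 08) = 0x0008
  top 4b → 0x0 → je [J]
  imm: (w>>0)&0xfff=0x8 → #8
  target = base 0x9d04 + off 0x04 + 2 + imm 8 = 0x9d12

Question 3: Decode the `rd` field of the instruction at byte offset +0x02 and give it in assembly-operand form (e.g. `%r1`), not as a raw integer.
%r3

[02] 5c 00 → 0x5c00
  opcode bits[15:12]=0x5: str/RR
  rd: (w>>10)&0x3=0x3 → %r3
  rs: (w>>8)&0x3=0x0 → %r0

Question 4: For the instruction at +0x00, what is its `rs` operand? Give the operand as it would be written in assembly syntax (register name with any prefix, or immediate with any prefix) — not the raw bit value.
%r3

@+00  big-endian(8f 00) = 0x8f00
  opcode bits[15:12]=0x8: add/RR
  rd@[11:10]=0x3 ⇒ %r3
  rs@[9:8]=0x3 ⇒ %r3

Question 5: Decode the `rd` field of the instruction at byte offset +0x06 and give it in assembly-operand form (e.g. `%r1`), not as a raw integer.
%r0

+0x06: b0 00 ⇒ word 0xb000 (big)
  opcode bits[15:12]=0xb: or/RR
  [11:10] rd=0 = %r0
  [9:8] rs=0 = %r0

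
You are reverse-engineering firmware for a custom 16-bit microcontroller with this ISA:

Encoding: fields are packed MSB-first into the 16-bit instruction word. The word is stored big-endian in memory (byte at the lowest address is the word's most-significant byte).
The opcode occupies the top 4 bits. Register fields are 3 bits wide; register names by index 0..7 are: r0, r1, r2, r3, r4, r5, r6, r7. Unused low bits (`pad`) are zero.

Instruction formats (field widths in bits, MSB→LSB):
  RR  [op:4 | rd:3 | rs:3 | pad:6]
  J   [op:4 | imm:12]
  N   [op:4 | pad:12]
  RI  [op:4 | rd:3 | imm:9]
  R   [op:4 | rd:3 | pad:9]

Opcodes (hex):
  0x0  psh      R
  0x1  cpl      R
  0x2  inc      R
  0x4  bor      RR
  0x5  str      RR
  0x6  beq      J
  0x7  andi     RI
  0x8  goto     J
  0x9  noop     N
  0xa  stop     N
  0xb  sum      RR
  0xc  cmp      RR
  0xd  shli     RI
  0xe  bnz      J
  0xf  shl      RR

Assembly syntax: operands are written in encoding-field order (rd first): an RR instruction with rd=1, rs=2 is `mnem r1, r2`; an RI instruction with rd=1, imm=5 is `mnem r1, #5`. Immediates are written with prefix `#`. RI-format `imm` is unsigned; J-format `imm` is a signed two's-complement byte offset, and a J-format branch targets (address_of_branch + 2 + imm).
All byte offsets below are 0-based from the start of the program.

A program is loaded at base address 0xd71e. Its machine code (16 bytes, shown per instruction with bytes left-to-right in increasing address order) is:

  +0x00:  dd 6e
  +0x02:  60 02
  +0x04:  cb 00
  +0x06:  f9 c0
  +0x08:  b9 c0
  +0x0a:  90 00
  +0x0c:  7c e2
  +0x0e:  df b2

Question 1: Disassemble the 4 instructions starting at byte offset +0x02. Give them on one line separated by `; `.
[02] 60 02 → 0x6002
  op=0x6002>>12=0x6 ⇒ beq (J)
  imm: (w>>0)&0xfff=0x2 → #2
[04] cb 00 → 0xcb00
  op=0xcb00>>12=0xc ⇒ cmp (RR)
  rd: (w>>9)&0x7=0x5 → r5
  rs: (w>>6)&0x7=0x4 → r4
[06] f9 c0 → 0xf9c0
  op=0xf9c0>>12=0xf ⇒ shl (RR)
  rd: (w>>9)&0x7=0x4 → r4
  rs: (w>>6)&0x7=0x7 → r7
[08] b9 c0 → 0xb9c0
  op=0xb9c0>>12=0xb ⇒ sum (RR)
  rd: (w>>9)&0x7=0x4 → r4
  rs: (w>>6)&0x7=0x7 → r7

beq #2; cmp r5, r4; shl r4, r7; sum r4, r7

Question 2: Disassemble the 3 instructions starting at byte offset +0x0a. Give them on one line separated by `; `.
noop; andi r6, #226; shli r7, #434

@+0a  big-endian(90 00) = 0x9000
  opcode bits[15:12]=0x9: noop/N
@+0c  big-endian(7c e2) = 0x7ce2
  opcode bits[15:12]=0x7: andi/RI
  [11:9] rd=6 = r6
  [8:0] imm=226 = #226
@+0e  big-endian(df b2) = 0xdfb2
  opcode bits[15:12]=0xd: shli/RI
  [11:9] rd=7 = r7
  [8:0] imm=434 = #434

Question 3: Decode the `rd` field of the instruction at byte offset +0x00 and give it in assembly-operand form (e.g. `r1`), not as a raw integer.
r6

[00] dd 6e → 0xdd6e
  op=0xdd6e>>12=0xd ⇒ shli (RI)
  rd: (w>>9)&0x7=0x6 → r6
  imm: (w>>0)&0x1ff=0x16e → #366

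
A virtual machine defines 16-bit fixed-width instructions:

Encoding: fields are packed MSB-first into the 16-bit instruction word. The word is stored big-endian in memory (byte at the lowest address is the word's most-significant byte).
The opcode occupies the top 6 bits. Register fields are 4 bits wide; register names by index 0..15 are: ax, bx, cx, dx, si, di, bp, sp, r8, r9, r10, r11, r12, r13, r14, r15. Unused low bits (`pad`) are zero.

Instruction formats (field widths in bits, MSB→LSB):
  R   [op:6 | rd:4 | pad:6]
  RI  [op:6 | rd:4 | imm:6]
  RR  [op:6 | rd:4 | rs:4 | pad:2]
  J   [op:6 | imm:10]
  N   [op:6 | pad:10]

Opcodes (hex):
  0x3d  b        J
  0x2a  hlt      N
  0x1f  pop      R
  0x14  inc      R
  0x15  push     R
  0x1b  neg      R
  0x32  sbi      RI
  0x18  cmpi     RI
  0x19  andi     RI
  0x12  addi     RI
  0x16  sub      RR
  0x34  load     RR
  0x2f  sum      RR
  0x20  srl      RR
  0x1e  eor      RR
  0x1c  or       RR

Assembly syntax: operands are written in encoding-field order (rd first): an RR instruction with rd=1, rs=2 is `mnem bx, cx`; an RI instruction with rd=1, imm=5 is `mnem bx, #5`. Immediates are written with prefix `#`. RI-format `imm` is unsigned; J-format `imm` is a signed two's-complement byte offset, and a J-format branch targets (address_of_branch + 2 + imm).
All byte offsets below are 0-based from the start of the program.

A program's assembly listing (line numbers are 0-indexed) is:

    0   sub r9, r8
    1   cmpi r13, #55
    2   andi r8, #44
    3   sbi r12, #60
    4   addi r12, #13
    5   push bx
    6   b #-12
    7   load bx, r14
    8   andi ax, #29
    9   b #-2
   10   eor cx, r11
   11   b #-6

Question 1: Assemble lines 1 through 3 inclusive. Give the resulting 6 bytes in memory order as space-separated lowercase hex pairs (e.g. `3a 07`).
1. cmpi fields op=0x18:6|rd=13:4|imm=55:6 → word 6377h → 63 77
2. andi fields op=0x19:6|rd=8:4|imm=44:6 → word 662ch → 66 2c
3. sbi fields op=0x32:6|rd=12:4|imm=60:6 → word cb3ch → cb 3c

63 77 66 2c cb 3c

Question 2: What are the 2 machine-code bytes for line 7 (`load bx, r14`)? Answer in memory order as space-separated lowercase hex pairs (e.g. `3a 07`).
L7: load op=0x34:6|rd=1:4|rs=14:4|pad=0:2 ⇒ 0xd078 ⇒ big d0 78

d0 78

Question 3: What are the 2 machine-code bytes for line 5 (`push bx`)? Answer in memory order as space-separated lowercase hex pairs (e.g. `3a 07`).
54 40

L5: push op=0x15:6|rd=1:4|pad=0:6 ⇒ 0x5440 ⇒ big 54 40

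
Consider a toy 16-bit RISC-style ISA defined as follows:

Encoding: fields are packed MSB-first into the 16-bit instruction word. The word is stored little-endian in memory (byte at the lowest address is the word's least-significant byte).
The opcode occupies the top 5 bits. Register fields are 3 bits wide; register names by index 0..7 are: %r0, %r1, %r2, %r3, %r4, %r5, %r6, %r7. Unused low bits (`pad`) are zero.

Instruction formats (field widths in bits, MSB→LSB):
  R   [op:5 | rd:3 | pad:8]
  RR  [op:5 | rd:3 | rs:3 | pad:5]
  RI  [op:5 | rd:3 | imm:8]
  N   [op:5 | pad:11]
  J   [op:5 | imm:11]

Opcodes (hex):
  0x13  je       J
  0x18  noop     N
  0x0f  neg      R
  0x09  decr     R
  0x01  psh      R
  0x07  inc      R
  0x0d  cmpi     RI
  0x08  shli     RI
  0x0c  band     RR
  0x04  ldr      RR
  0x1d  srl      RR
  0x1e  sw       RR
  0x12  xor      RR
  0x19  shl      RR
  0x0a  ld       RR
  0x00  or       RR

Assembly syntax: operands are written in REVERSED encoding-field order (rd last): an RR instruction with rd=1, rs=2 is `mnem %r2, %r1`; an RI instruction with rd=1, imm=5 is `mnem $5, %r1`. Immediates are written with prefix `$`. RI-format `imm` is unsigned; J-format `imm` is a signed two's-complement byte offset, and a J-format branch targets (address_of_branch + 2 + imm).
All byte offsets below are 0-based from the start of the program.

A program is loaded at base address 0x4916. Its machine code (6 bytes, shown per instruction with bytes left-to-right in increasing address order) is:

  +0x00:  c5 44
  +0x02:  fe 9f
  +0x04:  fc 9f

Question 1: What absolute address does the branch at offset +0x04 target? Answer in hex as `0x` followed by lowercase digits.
@+04  little-endian(fc 9f) = 0x9ffc
  opcode bits[15:11]=0x13: je/J
  imm: (w>>0)&0x7ff=0x7fc (s11→-4) → $-4
  target = base 0x4916 + off 0x04 + 2 + imm -4 = 0x4918

0x4918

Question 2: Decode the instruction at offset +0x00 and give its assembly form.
[00] c5 44 → 0x44c5
  top 5b → 0x8 → shli [RI]
  rd: (w>>8)&0x7=0x4 → %r4
  imm: (w>>0)&0xff=0xc5 → $197

shli $197, %r4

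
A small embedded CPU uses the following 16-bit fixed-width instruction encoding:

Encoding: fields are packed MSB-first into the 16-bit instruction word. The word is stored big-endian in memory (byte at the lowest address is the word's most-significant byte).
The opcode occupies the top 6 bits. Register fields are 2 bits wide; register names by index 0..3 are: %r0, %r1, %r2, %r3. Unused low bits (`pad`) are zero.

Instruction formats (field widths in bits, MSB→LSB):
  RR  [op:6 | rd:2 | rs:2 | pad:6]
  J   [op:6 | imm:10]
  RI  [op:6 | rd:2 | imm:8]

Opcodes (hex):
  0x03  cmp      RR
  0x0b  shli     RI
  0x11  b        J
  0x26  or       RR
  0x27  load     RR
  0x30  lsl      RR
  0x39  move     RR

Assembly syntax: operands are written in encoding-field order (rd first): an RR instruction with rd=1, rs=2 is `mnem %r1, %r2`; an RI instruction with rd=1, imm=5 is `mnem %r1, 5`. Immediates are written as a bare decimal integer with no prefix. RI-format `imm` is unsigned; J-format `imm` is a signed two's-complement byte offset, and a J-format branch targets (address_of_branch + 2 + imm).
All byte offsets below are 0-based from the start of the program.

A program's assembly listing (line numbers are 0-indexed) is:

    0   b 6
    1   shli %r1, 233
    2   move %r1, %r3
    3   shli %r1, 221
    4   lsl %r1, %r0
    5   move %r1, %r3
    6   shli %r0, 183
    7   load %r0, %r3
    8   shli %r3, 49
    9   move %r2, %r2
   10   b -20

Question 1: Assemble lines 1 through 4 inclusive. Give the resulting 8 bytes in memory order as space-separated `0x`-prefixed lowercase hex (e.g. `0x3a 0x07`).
line 1 (shli): pack op=0xb:6|rd=1:2|imm=233:8 = 0x2de9; big→ 2d e9
line 2 (move): pack op=0x39:6|rd=1:2|rs=3:2|pad=0:6 = 0xe5c0; big→ e5 c0
line 3 (shli): pack op=0xb:6|rd=1:2|imm=221:8 = 0x2ddd; big→ 2d dd
line 4 (lsl): pack op=0x30:6|rd=1:2|rs=0:2|pad=0:6 = 0xc100; big→ c1 00

0x2d 0xe9 0xe5 0xc0 0x2d 0xdd 0xc1 0x00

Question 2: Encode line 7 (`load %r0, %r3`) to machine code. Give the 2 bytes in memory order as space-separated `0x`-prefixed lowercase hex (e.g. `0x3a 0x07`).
0x9c 0xc0

7. load fields op=0x27:6|rd=0:2|rs=3:2|pad=0:6 → word 9cc0h → 9c c0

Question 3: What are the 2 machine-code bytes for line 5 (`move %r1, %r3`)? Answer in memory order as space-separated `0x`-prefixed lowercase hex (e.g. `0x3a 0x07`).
0xe5 0xc0

L5: move op=0x39:6|rd=1:2|rs=3:2|pad=0:6 ⇒ 0xe5c0 ⇒ big e5 c0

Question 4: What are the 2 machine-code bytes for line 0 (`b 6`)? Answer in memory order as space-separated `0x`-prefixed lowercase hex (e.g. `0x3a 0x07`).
line 0 (b): pack op=0x11:6|imm=6:10 = 0x4406; big→ 44 06

0x44 0x06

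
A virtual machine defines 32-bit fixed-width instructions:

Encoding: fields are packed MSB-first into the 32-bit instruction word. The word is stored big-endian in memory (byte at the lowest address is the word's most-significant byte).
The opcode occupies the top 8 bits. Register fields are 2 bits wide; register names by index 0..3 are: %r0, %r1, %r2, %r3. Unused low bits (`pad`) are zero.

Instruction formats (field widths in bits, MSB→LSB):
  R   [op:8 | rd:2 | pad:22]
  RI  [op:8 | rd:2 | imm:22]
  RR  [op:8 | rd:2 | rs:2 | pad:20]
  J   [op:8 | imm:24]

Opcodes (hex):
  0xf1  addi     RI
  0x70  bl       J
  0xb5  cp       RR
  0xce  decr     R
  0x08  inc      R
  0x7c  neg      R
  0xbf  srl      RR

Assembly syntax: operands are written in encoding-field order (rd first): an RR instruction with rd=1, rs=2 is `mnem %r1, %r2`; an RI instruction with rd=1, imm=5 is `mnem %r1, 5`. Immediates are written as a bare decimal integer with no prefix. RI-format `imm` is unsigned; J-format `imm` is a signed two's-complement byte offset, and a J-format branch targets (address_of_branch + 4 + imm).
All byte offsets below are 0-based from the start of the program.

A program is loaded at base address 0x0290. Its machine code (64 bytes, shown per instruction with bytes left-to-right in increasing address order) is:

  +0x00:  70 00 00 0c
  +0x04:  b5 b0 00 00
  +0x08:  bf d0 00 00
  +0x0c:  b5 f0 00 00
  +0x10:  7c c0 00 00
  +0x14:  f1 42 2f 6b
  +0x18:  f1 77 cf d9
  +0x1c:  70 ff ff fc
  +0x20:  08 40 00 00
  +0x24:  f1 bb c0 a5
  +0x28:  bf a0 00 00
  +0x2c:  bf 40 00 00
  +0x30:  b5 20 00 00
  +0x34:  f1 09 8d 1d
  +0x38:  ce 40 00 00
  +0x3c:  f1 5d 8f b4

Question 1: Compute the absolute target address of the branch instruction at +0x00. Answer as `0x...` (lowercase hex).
+0x00: 70 00 00 0c ⇒ word 0x7000000c (big)
  op=0x7000000c>>24=0x70 ⇒ bl (J)
  imm: (w>>0)&0xffffff=0xc → 12
  target = base 0x0290 + off 0x00 + 4 + imm 12 = 0x02a0

0x02a0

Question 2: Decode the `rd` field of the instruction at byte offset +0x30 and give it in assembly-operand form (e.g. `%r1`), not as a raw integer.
+0x30: b5 20 00 00 ⇒ word 0xb5200000 (big)
  op=0xb5200000>>24=0xb5 ⇒ cp (RR)
  rd: (w>>22)&0x3=0x0 → %r0
  rs: (w>>20)&0x3=0x2 → %r2

%r0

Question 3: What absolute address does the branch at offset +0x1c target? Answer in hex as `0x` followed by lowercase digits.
0x02ac

@+1c  big-endian(70 ff ff fc) = 0x70fffffc
  opcode bits[31:24]=0x70: bl/J
  imm: (w>>0)&0xffffff=0xfffffc (s24→-4) → -4
  target = base 0x0290 + off 0x1c + 4 + imm -4 = 0x02ac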